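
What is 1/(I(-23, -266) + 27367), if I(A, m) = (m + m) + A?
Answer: 1/26812 ≈ 3.7297e-5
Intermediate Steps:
I(A, m) = A + 2*m (I(A, m) = 2*m + A = A + 2*m)
1/(I(-23, -266) + 27367) = 1/((-23 + 2*(-266)) + 27367) = 1/((-23 - 532) + 27367) = 1/(-555 + 27367) = 1/26812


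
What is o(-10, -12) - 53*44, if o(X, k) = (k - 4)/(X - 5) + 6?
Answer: -34874/15 ≈ -2324.9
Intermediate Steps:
o(X, k) = 6 + (-4 + k)/(-5 + X) (o(X, k) = (-4 + k)/(-5 + X) + 6 = 6 + (-4 + k)/(-5 + X))
o(-10, -12) - 53*44 = (-34 - 12 + 6*(-10))/(-5 - 10) - 53*44 = (-34 - 12 - 60)/(-15) - 2332 = -1/15*(-106) - 2332 = 106/15 - 2332 = -34874/15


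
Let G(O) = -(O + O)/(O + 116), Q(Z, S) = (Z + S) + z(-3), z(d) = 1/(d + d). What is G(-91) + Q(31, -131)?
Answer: -13933/150 ≈ -92.887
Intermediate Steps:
z(d) = 1/(2*d)
Q(Z, S) = -⅙ + S + Z (Q(Z, S) = (Z + S) + (½)/(-3) = (S + Z) + (½)*(-⅓) = (S + Z) - ⅙ = -⅙ + S + Z)
G(O) = -2*O/(116 + O)
G(-91) + Q(31, -131) = -2*(-91)/(116 - 91) + (-⅙ - 131 + 31) = -2*(-91)/25 - 601/6 = -2*(-91)*1/25 - 601/6 = 182/25 - 601/6 = -13933/150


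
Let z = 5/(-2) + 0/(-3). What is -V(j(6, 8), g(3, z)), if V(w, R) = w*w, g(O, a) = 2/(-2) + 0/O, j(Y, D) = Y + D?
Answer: -196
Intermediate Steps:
j(Y, D) = D + Y
z = -5/2 (z = 5*(-½) + 0*(-⅓) = -5/2 + 0 = -5/2 ≈ -2.5000)
g(O, a) = -1 (g(O, a) = 2*(-½) + 0 = -1 + 0 = -1)
V(w, R) = w²
-V(j(6, 8), g(3, z)) = -(8 + 6)² = -1*14² = -1*196 = -196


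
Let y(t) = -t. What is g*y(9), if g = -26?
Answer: 234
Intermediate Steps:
g*y(9) = -(-26)*9 = -26*(-9) = 234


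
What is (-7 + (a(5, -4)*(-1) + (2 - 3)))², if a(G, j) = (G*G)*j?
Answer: 8464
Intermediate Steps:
a(G, j) = j*G² (a(G, j) = G²*j = j*G²)
(-7 + (a(5, -4)*(-1) + (2 - 3)))² = (-7 + (-4*5²*(-1) + (2 - 3)))² = (-7 + (-4*25*(-1) - 1))² = (-7 + (-100*(-1) - 1))² = (-7 + (100 - 1))² = (-7 + 99)² = 92² = 8464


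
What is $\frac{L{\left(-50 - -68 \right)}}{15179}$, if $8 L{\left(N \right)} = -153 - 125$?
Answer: $- \frac{139}{60716} \approx -0.0022893$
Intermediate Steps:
$L{\left(N \right)} = - \frac{139}{4}$ ($L{\left(N \right)} = \frac{-153 - 125}{8} = \frac{1}{8} \left(-278\right) = - \frac{139}{4}$)
$\frac{L{\left(-50 - -68 \right)}}{15179} = - \frac{139}{4 \cdot 15179} = \left(- \frac{139}{4}\right) \frac{1}{15179} = - \frac{139}{60716}$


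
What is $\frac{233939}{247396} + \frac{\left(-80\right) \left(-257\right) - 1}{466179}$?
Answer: $\frac{5435412545}{5491943804} \approx 0.98971$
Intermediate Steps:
$\frac{233939}{247396} + \frac{\left(-80\right) \left(-257\right) - 1}{466179} = 233939 \cdot \frac{1}{247396} + \left(20560 - 1\right) \frac{1}{466179} = \frac{233939}{247396} + 20559 \cdot \frac{1}{466179} = \frac{233939}{247396} + \frac{979}{22199} = \frac{5435412545}{5491943804}$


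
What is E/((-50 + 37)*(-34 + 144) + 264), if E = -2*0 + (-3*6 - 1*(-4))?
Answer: 7/583 ≈ 0.012007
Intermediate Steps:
E = -14 (E = 0 + (-18 + 4) = 0 - 14 = -14)
E/((-50 + 37)*(-34 + 144) + 264) = -14/((-50 + 37)*(-34 + 144) + 264) = -14/(-13*110 + 264) = -14/(-1430 + 264) = -14/(-1166) = -14*(-1/1166) = 7/583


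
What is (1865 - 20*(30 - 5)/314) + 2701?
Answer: 716612/157 ≈ 4564.4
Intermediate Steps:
(1865 - 20*(30 - 5)/314) + 2701 = (1865 - 20*25*(1/314)) + 2701 = (1865 - 500*1/314) + 2701 = (1865 - 250/157) + 2701 = 292555/157 + 2701 = 716612/157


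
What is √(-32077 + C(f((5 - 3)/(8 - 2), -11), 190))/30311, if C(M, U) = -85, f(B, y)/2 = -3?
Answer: I*√32162/30311 ≈ 0.0059166*I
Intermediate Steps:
f(B, y) = -6 (f(B, y) = 2*(-3) = -6)
√(-32077 + C(f((5 - 3)/(8 - 2), -11), 190))/30311 = √(-32077 - 85)/30311 = √(-32162)*(1/30311) = (I*√32162)*(1/30311) = I*√32162/30311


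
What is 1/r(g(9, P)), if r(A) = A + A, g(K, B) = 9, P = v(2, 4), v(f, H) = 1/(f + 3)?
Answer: 1/18 ≈ 0.055556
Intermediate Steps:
v(f, H) = 1/(3 + f)
P = 1/5 (P = 1/(3 + 2) = 1/5 ≈ 0.20000)
r(A) = 2*A
1/r(g(9, P)) = 1/(2*9) = 1/18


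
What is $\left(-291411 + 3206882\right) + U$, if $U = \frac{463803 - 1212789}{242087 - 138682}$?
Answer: $\frac{301473529769}{103405} \approx 2.9155 \cdot 10^{6}$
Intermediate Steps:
$U = - \frac{748986}{103405} \approx -7.2432$
$\left(-291411 + 3206882\right) + U = \left(-291411 + 3206882\right) - \frac{748986}{103405} = 2915471 - \frac{748986}{103405} = \frac{301473529769}{103405}$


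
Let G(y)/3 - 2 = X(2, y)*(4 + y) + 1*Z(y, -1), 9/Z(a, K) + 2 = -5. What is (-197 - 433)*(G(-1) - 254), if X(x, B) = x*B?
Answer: 170010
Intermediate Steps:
X(x, B) = B*x
Z(a, K) = -9/7 (Z(a, K) = 9/(-2 - 5) = 9/(-7) = 9*(-1/7) = -9/7)
G(y) = 15/7 + 6*y*(4 + y) (G(y) = 6 + 3*((y*2)*(4 + y) + 1*(-9/7)) = 6 + 3*((2*y)*(4 + y) - 9/7) = 6 + 3*(2*y*(4 + y) - 9/7) = 6 + 3*(-9/7 + 2*y*(4 + y)) = 6 + (-27/7 + 6*y*(4 + y)) = 15/7 + 6*y*(4 + y))
(-197 - 433)*(G(-1) - 254) = (-197 - 433)*((15/7 + 6*(-1)**2 + 24*(-1)) - 254) = -630*((15/7 + 6*1 - 24) - 254) = -630*((15/7 + 6 - 24) - 254) = -630*(-111/7 - 254) = -630*(-1889/7) = 170010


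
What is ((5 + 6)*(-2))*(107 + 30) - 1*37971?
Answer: -40985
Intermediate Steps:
((5 + 6)*(-2))*(107 + 30) - 1*37971 = (11*(-2))*137 - 37971 = -22*137 - 37971 = -3014 - 37971 = -40985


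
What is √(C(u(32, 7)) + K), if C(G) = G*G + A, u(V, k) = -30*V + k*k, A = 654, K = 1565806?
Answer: √2396381 ≈ 1548.0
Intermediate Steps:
u(V, k) = k² - 30*V (u(V, k) = -30*V + k² = k² - 30*V)
C(G) = 654 + G² (C(G) = G*G + 654 = G² + 654 = 654 + G²)
√(C(u(32, 7)) + K) = √((654 + (7² - 30*32)²) + 1565806) = √((654 + (49 - 960)²) + 1565806) = √((654 + (-911)²) + 1565806) = √((654 + 829921) + 1565806) = √(830575 + 1565806) = √2396381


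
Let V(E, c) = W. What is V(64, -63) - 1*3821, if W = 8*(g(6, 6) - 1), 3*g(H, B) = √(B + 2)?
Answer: -3829 + 16*√2/3 ≈ -3821.5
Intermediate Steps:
g(H, B) = √(2 + B)/3 (g(H, B) = √(B + 2)/3 = √(2 + B)/3)
W = -8 + 16*√2/3 (W = 8*(√(2 + 6)/3 - 1) = 8*(√8/3 - 1) = 8*((2*√2)/3 - 1) = 8*(2*√2/3 - 1) = 8*(-1 + 2*√2/3) = -8 + 16*√2/3 ≈ -0.45753)
V(E, c) = -8 + 16*√2/3
V(64, -63) - 1*3821 = (-8 + 16*√2/3) - 1*3821 = (-8 + 16*√2/3) - 3821 = -3829 + 16*√2/3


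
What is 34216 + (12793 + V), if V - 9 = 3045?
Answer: 50063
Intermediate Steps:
V = 3054 (V = 9 + 3045 = 3054)
34216 + (12793 + V) = 34216 + (12793 + 3054) = 34216 + 15847 = 50063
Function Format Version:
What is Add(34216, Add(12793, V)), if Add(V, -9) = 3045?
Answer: 50063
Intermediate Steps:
V = 3054 (V = Add(9, 3045) = 3054)
Add(34216, Add(12793, V)) = Add(34216, Add(12793, 3054)) = Add(34216, 15847) = 50063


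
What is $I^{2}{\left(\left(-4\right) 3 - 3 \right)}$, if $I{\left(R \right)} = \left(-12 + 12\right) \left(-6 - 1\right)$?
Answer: $0$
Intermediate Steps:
$I{\left(R \right)} = 0$ ($I{\left(R \right)} = 0 \left(-7\right) = 0$)
$I^{2}{\left(\left(-4\right) 3 - 3 \right)} = 0^{2} = 0$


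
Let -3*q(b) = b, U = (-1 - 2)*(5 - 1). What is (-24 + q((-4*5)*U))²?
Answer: 10816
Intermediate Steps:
U = -12 (U = -3*4 = -12)
q(b) = -b/3
(-24 + q((-4*5)*U))² = (-24 - (-4*5)*(-12)/3)² = (-24 - (-20)*(-12)/3)² = (-24 - ⅓*240)² = (-24 - 80)² = (-104)² = 10816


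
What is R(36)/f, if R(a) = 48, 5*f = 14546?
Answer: 120/7273 ≈ 0.016499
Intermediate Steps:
f = 14546/5 (f = (⅕)*14546 = 14546/5 ≈ 2909.2)
R(36)/f = 48/(14546/5) = 48*(5/14546) = 120/7273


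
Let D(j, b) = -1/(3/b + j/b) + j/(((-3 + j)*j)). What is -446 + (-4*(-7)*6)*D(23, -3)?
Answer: -27184/65 ≈ -418.22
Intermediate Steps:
D(j, b) = 1/(-3 + j) - 1/(3/b + j/b) (D(j, b) = -1/(3/b + j/b) + j/((j*(-3 + j))) = -1/(3/b + j/b) + j*(1/(j*(-3 + j))) = -1/(3/b + j/b) + 1/(-3 + j) = 1/(-3 + j) - 1/(3/b + j/b))
-446 + (-4*(-7)*6)*D(23, -3) = -446 + (-4*(-7)*6)*((3 + 23 + 3*(-3) - 1*(-3)*23)/(-9 + 23²)) = -446 + (28*6)*((3 + 23 - 9 + 69)/(-9 + 529)) = -446 + 168*(86/520) = -446 + 168*((1/520)*86) = -446 + 168*(43/260) = -446 + 1806/65 = -27184/65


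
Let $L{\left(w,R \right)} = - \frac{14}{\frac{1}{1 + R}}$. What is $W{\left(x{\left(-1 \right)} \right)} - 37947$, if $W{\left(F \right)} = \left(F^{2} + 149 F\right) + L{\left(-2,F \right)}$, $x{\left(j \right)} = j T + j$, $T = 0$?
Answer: $-38095$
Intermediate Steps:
$x{\left(j \right)} = j$ ($x{\left(j \right)} = j 0 + j = 0 + j = j$)
$L{\left(w,R \right)} = -14 - 14 R$ ($L{\left(w,R \right)} = - 14 \left(1 + R\right) = -14 - 14 R$)
$W{\left(F \right)} = -14 + F^{2} + 135 F$ ($W{\left(F \right)} = \left(F^{2} + 149 F\right) - \left(14 + 14 F\right) = -14 + F^{2} + 135 F$)
$W{\left(x{\left(-1 \right)} \right)} - 37947 = \left(-14 + \left(-1\right)^{2} + 135 \left(-1\right)\right) - 37947 = \left(-14 + 1 - 135\right) - 37947 = -148 - 37947 = -38095$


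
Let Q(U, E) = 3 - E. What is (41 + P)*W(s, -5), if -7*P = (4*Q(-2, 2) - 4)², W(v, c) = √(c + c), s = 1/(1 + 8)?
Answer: 41*I*√10 ≈ 129.65*I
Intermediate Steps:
s = ⅑ (s = 1/9 = ⅑ ≈ 0.11111)
W(v, c) = √2*√c (W(v, c) = √(2*c) = √2*√c)
P = 0 (P = -(4*(3 - 1*2) - 4)²/7 = -(4*(3 - 2) - 4)²/7 = -(4*1 - 4)²/7 = -(4 - 4)²/7 = -⅐*0² = -⅐*0 = 0)
(41 + P)*W(s, -5) = (41 + 0)*(√2*√(-5)) = 41*(√2*(I*√5)) = 41*(I*√10) = 41*I*√10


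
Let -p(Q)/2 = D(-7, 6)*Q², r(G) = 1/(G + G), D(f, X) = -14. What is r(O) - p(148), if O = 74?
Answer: -90770175/148 ≈ -6.1331e+5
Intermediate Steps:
r(G) = 1/(2*G)
p(Q) = 28*Q² (p(Q) = -(-28)*Q² = 28*Q²)
r(O) - p(148) = (½)/74 - 28*148² = (½)*(1/74) - 28*21904 = 1/148 - 1*613312 = 1/148 - 613312 = -90770175/148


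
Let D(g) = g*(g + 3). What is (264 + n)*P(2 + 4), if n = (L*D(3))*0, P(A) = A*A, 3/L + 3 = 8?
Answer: 9504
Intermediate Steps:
D(g) = g*(3 + g)
L = 3/5 (L = 3/(-3 + 8) = 3/5 ≈ 0.60000)
P(A) = A**2
n = 0 (n = (3*(3*(3 + 3))/5)*0 = (3*(3*6)/5)*0 = ((3/5)*18)*0 = (54/5)*0 = 0)
(264 + n)*P(2 + 4) = (264 + 0)*(2 + 4)**2 = 264*6**2 = 264*36 = 9504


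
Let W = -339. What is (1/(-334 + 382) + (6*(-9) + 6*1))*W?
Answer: 260239/16 ≈ 16265.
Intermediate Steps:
(1/(-334 + 382) + (6*(-9) + 6*1))*W = (1/(-334 + 382) + (6*(-9) + 6*1))*(-339) = (1/48 + (-54 + 6))*(-339) = (1/48 - 48)*(-339) = -2303/48*(-339) = 260239/16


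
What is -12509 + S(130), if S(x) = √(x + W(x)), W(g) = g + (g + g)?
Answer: -12509 + 2*√130 ≈ -12486.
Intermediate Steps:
W(g) = 3*g (W(g) = g + 2*g = 3*g)
S(x) = 2*√x (S(x) = √(x + 3*x) = √(4*x) = 2*√x)
-12509 + S(130) = -12509 + 2*√130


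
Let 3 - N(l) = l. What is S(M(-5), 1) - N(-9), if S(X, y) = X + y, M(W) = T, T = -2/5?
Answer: -57/5 ≈ -11.400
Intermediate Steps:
T = -⅖ (T = -2*⅕ = -⅖ ≈ -0.40000)
M(W) = -⅖
N(l) = 3 - l
S(M(-5), 1) - N(-9) = (-⅖ + 1) - (3 - 1*(-9)) = ⅗ - (3 + 9) = ⅗ - 1*12 = ⅗ - 12 = -57/5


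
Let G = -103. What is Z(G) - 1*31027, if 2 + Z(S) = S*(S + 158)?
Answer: -36694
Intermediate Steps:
Z(S) = -2 + S*(158 + S) (Z(S) = -2 + S*(S + 158) = -2 + S*(158 + S))
Z(G) - 1*31027 = (-2 + (-103)² + 158*(-103)) - 1*31027 = (-2 + 10609 - 16274) - 31027 = -5667 - 31027 = -36694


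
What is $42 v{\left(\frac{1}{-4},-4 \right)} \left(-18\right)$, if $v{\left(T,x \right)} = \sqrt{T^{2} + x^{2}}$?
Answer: $- 189 \sqrt{257} \approx -3029.9$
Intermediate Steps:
$42 v{\left(\frac{1}{-4},-4 \right)} \left(-18\right) = 42 \sqrt{\left(\frac{1}{-4}\right)^{2} + \left(-4\right)^{2}} \left(-18\right) = 42 \sqrt{\left(- \frac{1}{4}\right)^{2} + 16} \left(-18\right) = 42 \sqrt{\frac{1}{16} + 16} \left(-18\right) = 42 \sqrt{\frac{257}{16}} \left(-18\right) = 42 \frac{\sqrt{257}}{4} \left(-18\right) = \frac{21 \sqrt{257}}{2} \left(-18\right) = - 189 \sqrt{257}$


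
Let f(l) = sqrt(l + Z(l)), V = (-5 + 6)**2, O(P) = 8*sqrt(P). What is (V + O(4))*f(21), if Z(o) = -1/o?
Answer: 34*sqrt(2310)/21 ≈ 77.815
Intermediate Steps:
V = 1 (V = 1**2 = 1)
f(l) = sqrt(l - 1/l)
(V + O(4))*f(21) = (1 + 8*sqrt(4))*sqrt(21 - 1/21) = (1 + 8*2)*sqrt(21 - 1*1/21) = (1 + 16)*sqrt(21 - 1/21) = 17*sqrt(440/21) = 17*(2*sqrt(2310)/21) = 34*sqrt(2310)/21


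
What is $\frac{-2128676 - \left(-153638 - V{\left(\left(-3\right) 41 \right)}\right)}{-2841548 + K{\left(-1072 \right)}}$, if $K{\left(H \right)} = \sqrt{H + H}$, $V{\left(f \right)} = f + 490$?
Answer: $\frac{1402780607677}{2018598759612} + \frac{1974671 i \sqrt{134}}{2018598759612} \approx 0.69493 + 1.1324 \cdot 10^{-5} i$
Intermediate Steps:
$V{\left(f \right)} = 490 + f$
$K{\left(H \right)} = \sqrt{2} \sqrt{H}$ ($K{\left(H \right)} = \sqrt{2 H} = \sqrt{2} \sqrt{H}$)
$\frac{-2128676 - \left(-153638 - V{\left(\left(-3\right) 41 \right)}\right)}{-2841548 + K{\left(-1072 \right)}} = \frac{-2128676 + \left(\left(\left(490 - 123\right) + 719012\right) - 565374\right)}{-2841548 + \sqrt{2} \sqrt{-1072}} = \frac{-2128676 + \left(\left(\left(490 - 123\right) + 719012\right) - 565374\right)}{-2841548 + \sqrt{2} \cdot 4 i \sqrt{67}} = \frac{-2128676 + \left(\left(367 + 719012\right) - 565374\right)}{-2841548 + 4 i \sqrt{134}} = \frac{-2128676 + \left(719379 - 565374\right)}{-2841548 + 4 i \sqrt{134}} = \frac{-2128676 + 154005}{-2841548 + 4 i \sqrt{134}} = - \frac{1974671}{-2841548 + 4 i \sqrt{134}}$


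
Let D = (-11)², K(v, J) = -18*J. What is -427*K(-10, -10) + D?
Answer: -76739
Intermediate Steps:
D = 121
-427*K(-10, -10) + D = -(-7686)*(-10) + 121 = -427*180 + 121 = -76860 + 121 = -76739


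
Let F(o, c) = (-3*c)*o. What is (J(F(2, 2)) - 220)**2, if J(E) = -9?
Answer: 52441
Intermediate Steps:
F(o, c) = -3*c*o
(J(F(2, 2)) - 220)**2 = (-9 - 220)**2 = (-229)**2 = 52441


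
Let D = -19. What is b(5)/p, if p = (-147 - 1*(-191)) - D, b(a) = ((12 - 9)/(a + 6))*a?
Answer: 5/231 ≈ 0.021645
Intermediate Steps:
b(a) = 3*a/(6 + a) (b(a) = (3/(6 + a))*a = 3*a/(6 + a))
p = 63 (p = (-147 - 1*(-191)) - 1*(-19) = (-147 + 191) + 19 = 44 + 19 = 63)
b(5)/p = (3*5/(6 + 5))/63 = (3*5/11)*(1/63) = (3*5*(1/11))*(1/63) = (15/11)*(1/63) = 5/231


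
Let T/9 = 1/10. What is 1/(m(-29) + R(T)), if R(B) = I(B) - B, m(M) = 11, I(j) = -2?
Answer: 10/81 ≈ 0.12346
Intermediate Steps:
T = 9/10 ≈ 0.90000
R(B) = -2 - B
1/(m(-29) + R(T)) = 1/(11 + (-2 - 1*9/10)) = 1/(11 + (-2 - 9/10)) = 1/(11 - 29/10) = 1/(81/10) = 10/81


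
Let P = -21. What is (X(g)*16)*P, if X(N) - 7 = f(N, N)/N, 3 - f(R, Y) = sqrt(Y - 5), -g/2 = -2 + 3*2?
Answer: -2226 - 42*I*sqrt(13) ≈ -2226.0 - 151.43*I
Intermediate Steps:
g = -8 (g = -2*(-2 + 3*2) = -2*(-2 + 6) = -2*4 = -8)
f(R, Y) = 3 - sqrt(-5 + Y) (f(R, Y) = 3 - sqrt(Y - 5) = 3 - sqrt(-5 + Y))
X(N) = 7 + (3 - sqrt(-5 + N))/N
(X(g)*16)*P = (((3 - sqrt(-5 - 8) + 7*(-8))/(-8))*16)*(-21) = (-(3 - sqrt(-13) - 56)/8*16)*(-21) = (-(3 - I*sqrt(13) - 56)/8*16)*(-21) = (-(-53 - I*sqrt(13))/8*16)*(-21) = ((53/8 + I*sqrt(13)/8)*16)*(-21) = (106 + 2*I*sqrt(13))*(-21) = -2226 - 42*I*sqrt(13)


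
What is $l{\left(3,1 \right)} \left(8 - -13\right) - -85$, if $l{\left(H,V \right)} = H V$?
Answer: $148$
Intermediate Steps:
$l{\left(3,1 \right)} \left(8 - -13\right) - -85 = 3 \cdot 1 \left(8 - -13\right) - -85 = 3 \left(8 + 13\right) + 85 = 3 \cdot 21 + 85 = 63 + 85 = 148$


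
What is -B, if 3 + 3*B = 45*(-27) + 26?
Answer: 1192/3 ≈ 397.33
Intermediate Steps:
B = -1192/3 (B = -1 + (45*(-27) + 26)/3 = -1 + (-1215 + 26)/3 = -1 + (⅓)*(-1189) = -1 - 1189/3 = -1192/3 ≈ -397.33)
-B = -1*(-1192/3) = 1192/3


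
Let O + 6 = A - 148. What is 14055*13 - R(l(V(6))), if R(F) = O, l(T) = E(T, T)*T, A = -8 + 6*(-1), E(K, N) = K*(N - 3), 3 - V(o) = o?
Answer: 182883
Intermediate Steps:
V(o) = 3 - o
E(K, N) = K*(-3 + N)
A = -14 (A = -8 - 6 = -14)
O = -168 (O = -6 + (-14 - 148) = -6 - 162 = -168)
l(T) = T²*(-3 + T) (l(T) = (T*(-3 + T))*T = T²*(-3 + T))
R(F) = -168
14055*13 - R(l(V(6))) = 14055*13 - 1*(-168) = 182715 + 168 = 182883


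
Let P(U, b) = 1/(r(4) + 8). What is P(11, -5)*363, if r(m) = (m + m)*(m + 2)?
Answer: 363/56 ≈ 6.4821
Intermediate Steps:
r(m) = 2*m*(2 + m) (r(m) = (2*m)*(2 + m) = 2*m*(2 + m))
P(U, b) = 1/56 (P(U, b) = 1/(2*4*(2 + 4) + 8) = 1/(2*4*6 + 8) = 1/(48 + 8) = 1/56)
P(11, -5)*363 = (1/56)*363 = 363/56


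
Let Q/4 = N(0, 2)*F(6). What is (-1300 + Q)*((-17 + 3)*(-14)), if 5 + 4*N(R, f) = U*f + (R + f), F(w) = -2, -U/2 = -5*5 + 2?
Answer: -289688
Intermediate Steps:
U = 46 (U = -2*(-5*5 + 2) = -2*(-25 + 2) = -2*(-23) = 46)
N(R, f) = -5/4 + R/4 + 47*f/4 (N(R, f) = -5/4 + (46*f + (R + f))/4 = -5/4 + (R + 47*f)/4 = -5/4 + (R/4 + 47*f/4) = -5/4 + R/4 + 47*f/4)
Q = -178 (Q = 4*((-5/4 + (¼)*0 + (47/4)*2)*(-2)) = 4*((-5/4 + 0 + 47/2)*(-2)) = 4*((89/4)*(-2)) = 4*(-89/2) = -178)
(-1300 + Q)*((-17 + 3)*(-14)) = (-1300 - 178)*((-17 + 3)*(-14)) = -(-20692)*(-14) = -1478*196 = -289688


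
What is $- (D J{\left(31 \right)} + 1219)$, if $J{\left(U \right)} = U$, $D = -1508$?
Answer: $45529$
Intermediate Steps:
$- (D J{\left(31 \right)} + 1219) = - (\left(-1508\right) 31 + 1219) = - (-46748 + 1219) = \left(-1\right) \left(-45529\right) = 45529$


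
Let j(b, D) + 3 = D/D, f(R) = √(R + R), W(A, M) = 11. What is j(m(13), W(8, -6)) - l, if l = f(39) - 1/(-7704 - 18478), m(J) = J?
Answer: -52365/26182 - √78 ≈ -10.832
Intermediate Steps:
f(R) = √2*√R (f(R) = √(2*R) = √2*√R)
j(b, D) = -2 (j(b, D) = -3 + D/D = -3 + 1 = -2)
l = 1/26182 + √78 (l = √2*√39 - 1/(-7704 - 18478) = √78 - 1/(-26182) = √78 - 1*(-1/26182) = √78 + 1/26182 = 1/26182 + √78 ≈ 8.8318)
j(m(13), W(8, -6)) - l = -2 - (1/26182 + √78) = -2 + (-1/26182 - √78) = -52365/26182 - √78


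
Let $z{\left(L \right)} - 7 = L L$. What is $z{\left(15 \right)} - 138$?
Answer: $94$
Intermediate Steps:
$z{\left(L \right)} = 7 + L^{2}$ ($z{\left(L \right)} = 7 + L L = 7 + L^{2}$)
$z{\left(15 \right)} - 138 = \left(7 + 15^{2}\right) - 138 = \left(7 + 225\right) - 138 = 232 - 138 = 94$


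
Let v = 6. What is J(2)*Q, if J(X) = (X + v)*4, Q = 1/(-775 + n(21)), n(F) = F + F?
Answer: -32/733 ≈ -0.043656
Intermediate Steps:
n(F) = 2*F
Q = -1/733 (Q = 1/(-775 + 2*21) = 1/(-775 + 42) = 1/(-733) = -1/733 ≈ -0.0013643)
J(X) = 24 + 4*X (J(X) = (X + 6)*4 = (6 + X)*4 = 24 + 4*X)
J(2)*Q = (24 + 4*2)*(-1/733) = (24 + 8)*(-1/733) = 32*(-1/733) = -32/733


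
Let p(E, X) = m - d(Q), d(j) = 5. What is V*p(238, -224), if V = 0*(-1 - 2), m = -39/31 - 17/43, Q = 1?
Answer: 0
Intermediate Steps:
m = -2204/1333 (m = -39*1/31 - 17*1/43 = -39/31 - 17/43 = -2204/1333 ≈ -1.6534)
p(E, X) = -8869/1333 (p(E, X) = -2204/1333 - 1*5 = -2204/1333 - 5 = -8869/1333)
V = 0 (V = 0*(-3) = 0)
V*p(238, -224) = 0*(-8869/1333) = 0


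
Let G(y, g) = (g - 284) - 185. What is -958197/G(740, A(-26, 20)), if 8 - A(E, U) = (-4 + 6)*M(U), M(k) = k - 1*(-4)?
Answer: 958197/509 ≈ 1882.5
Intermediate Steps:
M(k) = 4 + k (M(k) = k + 4 = 4 + k)
A(E, U) = -2*U (A(E, U) = 8 - (-4 + 6)*(4 + U) = 8 - 2*(4 + U) = 8 - (8 + 2*U) = 8 + (-8 - 2*U) = -2*U)
G(y, g) = -469 + g (G(y, g) = (-284 + g) - 185 = -469 + g)
-958197/G(740, A(-26, 20)) = -958197/(-469 - 2*20) = -958197/(-469 - 40) = -958197/(-509) = -958197*(-1/509) = 958197/509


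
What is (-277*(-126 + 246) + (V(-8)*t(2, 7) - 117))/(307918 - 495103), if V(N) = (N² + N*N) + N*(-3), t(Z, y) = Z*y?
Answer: 31229/187185 ≈ 0.16683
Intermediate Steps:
V(N) = -3*N + 2*N² (V(N) = (N² + N²) - 3*N = 2*N² - 3*N = -3*N + 2*N²)
(-277*(-126 + 246) + (V(-8)*t(2, 7) - 117))/(307918 - 495103) = (-277*(-126 + 246) + ((-8*(-3 + 2*(-8)))*(2*7) - 117))/(307918 - 495103) = (-277*120 + (-8*(-3 - 16)*14 - 117))/(-187185) = (-33240 + (-8*(-19)*14 - 117))*(-1/187185) = (-33240 + (152*14 - 117))*(-1/187185) = (-33240 + (2128 - 117))*(-1/187185) = (-33240 + 2011)*(-1/187185) = -31229*(-1/187185) = 31229/187185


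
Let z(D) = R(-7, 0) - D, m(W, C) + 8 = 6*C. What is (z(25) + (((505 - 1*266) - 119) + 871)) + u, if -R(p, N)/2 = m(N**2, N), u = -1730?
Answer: -748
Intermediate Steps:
m(W, C) = -8 + 6*C
R(p, N) = 16 - 12*N (R(p, N) = -2*(-8 + 6*N) = 16 - 12*N)
z(D) = 16 - D (z(D) = (16 - 12*0) - D = (16 + 0) - D = 16 - D)
(z(25) + (((505 - 1*266) - 119) + 871)) + u = ((16 - 1*25) + (((505 - 1*266) - 119) + 871)) - 1730 = ((16 - 25) + (((505 - 266) - 119) + 871)) - 1730 = (-9 + ((239 - 119) + 871)) - 1730 = (-9 + (120 + 871)) - 1730 = (-9 + 991) - 1730 = 982 - 1730 = -748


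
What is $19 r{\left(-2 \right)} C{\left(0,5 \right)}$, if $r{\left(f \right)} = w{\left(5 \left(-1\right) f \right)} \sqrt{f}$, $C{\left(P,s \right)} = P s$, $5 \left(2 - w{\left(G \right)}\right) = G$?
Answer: $0$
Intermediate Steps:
$w{\left(G \right)} = 2 - \frac{G}{5}$
$r{\left(f \right)} = \sqrt{f} \left(2 + f\right)$ ($r{\left(f \right)} = \left(2 - \frac{5 \left(-1\right) f}{5}\right) \sqrt{f} = \left(2 - \frac{\left(-5\right) f}{5}\right) \sqrt{f} = \left(2 + f\right) \sqrt{f} = \sqrt{f} \left(2 + f\right)$)
$19 r{\left(-2 \right)} C{\left(0,5 \right)} = 19 \sqrt{-2} \left(2 - 2\right) 0 \cdot 5 = 19 i \sqrt{2} \cdot 0 \cdot 0 = 19 \cdot 0 \cdot 0 = 0 \cdot 0 = 0$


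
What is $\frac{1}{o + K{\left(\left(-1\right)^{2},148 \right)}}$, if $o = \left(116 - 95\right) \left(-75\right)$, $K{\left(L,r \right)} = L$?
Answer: $- \frac{1}{1574} \approx -0.00063532$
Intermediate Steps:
$o = -1575$ ($o = 21 \left(-75\right) = -1575$)
$\frac{1}{o + K{\left(\left(-1\right)^{2},148 \right)}} = \frac{1}{-1575 + \left(-1\right)^{2}} = \frac{1}{-1575 + 1} = \frac{1}{-1574} = - \frac{1}{1574}$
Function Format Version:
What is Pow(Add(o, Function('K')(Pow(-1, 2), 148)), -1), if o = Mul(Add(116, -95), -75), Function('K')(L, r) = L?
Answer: Rational(-1, 1574) ≈ -0.00063532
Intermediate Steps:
o = -1575 (o = Mul(21, -75) = -1575)
Pow(Add(o, Function('K')(Pow(-1, 2), 148)), -1) = Pow(Add(-1575, Pow(-1, 2)), -1) = Pow(Add(-1575, 1), -1) = Pow(-1574, -1) = Rational(-1, 1574)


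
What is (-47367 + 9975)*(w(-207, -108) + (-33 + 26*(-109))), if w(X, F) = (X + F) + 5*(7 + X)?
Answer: 156373344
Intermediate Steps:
w(X, F) = 35 + F + 6*X (w(X, F) = (F + X) + (35 + 5*X) = 35 + F + 6*X)
(-47367 + 9975)*(w(-207, -108) + (-33 + 26*(-109))) = (-47367 + 9975)*((35 - 108 + 6*(-207)) + (-33 + 26*(-109))) = -37392*((35 - 108 - 1242) + (-33 - 2834)) = -37392*(-1315 - 2867) = -37392*(-4182) = 156373344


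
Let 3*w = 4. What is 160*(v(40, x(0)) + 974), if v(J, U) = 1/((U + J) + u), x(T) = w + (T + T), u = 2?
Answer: 2025968/13 ≈ 1.5584e+5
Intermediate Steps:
w = 4/3 (w = (⅓)*4 = 4/3 ≈ 1.3333)
x(T) = 4/3 + 2*T (x(T) = 4/3 + (T + T) = 4/3 + 2*T)
v(J, U) = 1/(2 + J + U) (v(J, U) = 1/((U + J) + 2) = 1/((J + U) + 2) = 1/(2 + J + U))
160*(v(40, x(0)) + 974) = 160*(1/(2 + 40 + (4/3 + 2*0)) + 974) = 160*(1/(2 + 40 + (4/3 + 0)) + 974) = 160*(1/(2 + 40 + 4/3) + 974) = 160*(1/(130/3) + 974) = 160*(3/130 + 974) = 160*(126623/130) = 2025968/13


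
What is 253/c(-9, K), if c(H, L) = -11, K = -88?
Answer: -23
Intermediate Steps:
253/c(-9, K) = 253/(-11) = 253*(-1/11) = -23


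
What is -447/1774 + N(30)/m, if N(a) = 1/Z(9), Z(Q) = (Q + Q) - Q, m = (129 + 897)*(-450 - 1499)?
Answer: -2011172569/7981698771 ≈ -0.25197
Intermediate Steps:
m = -1999674 (m = 1026*(-1949) = -1999674)
Z(Q) = Q (Z(Q) = 2*Q - Q = Q)
N(a) = ⅑ (N(a) = 1/9 = ⅑)
-447/1774 + N(30)/m = -447/1774 + (⅑)/(-1999674) = -447*1/1774 + (⅑)*(-1/1999674) = -447/1774 - 1/17997066 = -2011172569/7981698771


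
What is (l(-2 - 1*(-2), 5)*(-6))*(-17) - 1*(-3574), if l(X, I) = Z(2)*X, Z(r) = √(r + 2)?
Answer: 3574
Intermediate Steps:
Z(r) = √(2 + r)
l(X, I) = 2*X (l(X, I) = √(2 + 2)*X = √4*X = 2*X)
(l(-2 - 1*(-2), 5)*(-6))*(-17) - 1*(-3574) = ((2*(-2 - 1*(-2)))*(-6))*(-17) - 1*(-3574) = ((2*(-2 + 2))*(-6))*(-17) + 3574 = ((2*0)*(-6))*(-17) + 3574 = (0*(-6))*(-17) + 3574 = 0*(-17) + 3574 = 0 + 3574 = 3574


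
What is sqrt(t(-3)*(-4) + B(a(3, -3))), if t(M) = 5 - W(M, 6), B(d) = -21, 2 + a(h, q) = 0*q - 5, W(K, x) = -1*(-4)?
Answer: 5*I ≈ 5.0*I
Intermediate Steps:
W(K, x) = 4
a(h, q) = -7 (a(h, q) = -2 + (0*q - 5) = -2 + (0 - 5) = -2 - 5 = -7)
t(M) = 1 (t(M) = 5 - 1*4 = 5 - 4 = 1)
sqrt(t(-3)*(-4) + B(a(3, -3))) = sqrt(1*(-4) - 21) = sqrt(-4 - 21) = sqrt(-25) = 5*I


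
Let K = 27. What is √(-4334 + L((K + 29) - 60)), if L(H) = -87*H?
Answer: I*√3986 ≈ 63.135*I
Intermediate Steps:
√(-4334 + L((K + 29) - 60)) = √(-4334 - 87*((27 + 29) - 60)) = √(-4334 - 87*(56 - 60)) = √(-4334 - 87*(-4)) = √(-4334 + 348) = √(-3986) = I*√3986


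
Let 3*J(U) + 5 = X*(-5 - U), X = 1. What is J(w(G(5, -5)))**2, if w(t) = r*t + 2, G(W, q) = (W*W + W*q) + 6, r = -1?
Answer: 4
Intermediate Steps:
G(W, q) = 6 + W**2 + W*q (G(W, q) = (W**2 + W*q) + 6 = 6 + W**2 + W*q)
w(t) = 2 - t (w(t) = -t + 2 = 2 - t)
J(U) = -10/3 - U/3 (J(U) = -5/3 + (1*(-5 - U))/3 = -5/3 + (-5 - U)/3 = -5/3 + (-5/3 - U/3) = -10/3 - U/3)
J(w(G(5, -5)))**2 = (-10/3 - (2 - (6 + 5**2 + 5*(-5)))/3)**2 = (-10/3 - (2 - (6 + 25 - 25))/3)**2 = (-10/3 - (2 - 1*6)/3)**2 = (-10/3 - (2 - 6)/3)**2 = (-10/3 - 1/3*(-4))**2 = (-10/3 + 4/3)**2 = (-2)**2 = 4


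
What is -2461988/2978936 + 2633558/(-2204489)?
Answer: -3318156549605/1641757910926 ≈ -2.0211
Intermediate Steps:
-2461988/2978936 + 2633558/(-2204489) = -2461988*1/2978936 + 2633558*(-1/2204489) = -615497/744734 - 2633558/2204489 = -3318156549605/1641757910926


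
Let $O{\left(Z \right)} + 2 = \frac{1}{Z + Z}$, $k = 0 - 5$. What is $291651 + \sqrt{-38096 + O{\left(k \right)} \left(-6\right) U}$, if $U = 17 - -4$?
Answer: $291651 + \frac{i \sqrt{945785}}{5} \approx 2.9165 \cdot 10^{5} + 194.5 i$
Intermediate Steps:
$k = -5$
$O{\left(Z \right)} = -2 + \frac{1}{2 Z}$ ($O{\left(Z \right)} = -2 + \frac{1}{Z + Z} = -2 + \frac{1}{2 Z}$)
$U = 21$ ($U = 17 + 4 = 21$)
$291651 + \sqrt{-38096 + O{\left(k \right)} \left(-6\right) U} = 291651 + \sqrt{-38096 + \left(-2 + \frac{1}{2 \left(-5\right)}\right) \left(-6\right) 21} = 291651 + \sqrt{-38096 + \left(-2 + \frac{1}{2} \left(- \frac{1}{5}\right)\right) \left(-6\right) 21} = 291651 + \sqrt{-38096 + \left(-2 - \frac{1}{10}\right) \left(-6\right) 21} = 291651 + \sqrt{-38096 + \left(- \frac{21}{10}\right) \left(-6\right) 21} = 291651 + \sqrt{-38096 + \frac{63}{5} \cdot 21} = 291651 + \sqrt{-38096 + \frac{1323}{5}} = 291651 + \sqrt{- \frac{189157}{5}} = 291651 + \frac{i \sqrt{945785}}{5}$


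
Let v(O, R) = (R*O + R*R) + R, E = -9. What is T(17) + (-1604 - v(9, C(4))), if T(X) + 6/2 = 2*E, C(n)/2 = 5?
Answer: -1825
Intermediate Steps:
C(n) = 10 (C(n) = 2*5 = 10)
v(O, R) = R + R² + O*R (v(O, R) = (O*R + R²) + R = (R² + O*R) + R = R + R² + O*R)
T(X) = -21 (T(X) = -3 + 2*(-9) = -3 - 18 = -21)
T(17) + (-1604 - v(9, C(4))) = -21 + (-1604 - 10*(1 + 9 + 10)) = -21 + (-1604 - 10*20) = -21 + (-1604 - 1*200) = -21 + (-1604 - 200) = -21 - 1804 = -1825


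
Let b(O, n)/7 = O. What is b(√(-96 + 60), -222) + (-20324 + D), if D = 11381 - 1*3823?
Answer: -12766 + 42*I ≈ -12766.0 + 42.0*I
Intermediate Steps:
b(O, n) = 7*O
D = 7558 (D = 11381 - 3823 = 7558)
b(√(-96 + 60), -222) + (-20324 + D) = 7*√(-96 + 60) + (-20324 + 7558) = 7*√(-36) - 12766 = 7*(6*I) - 12766 = 42*I - 12766 = -12766 + 42*I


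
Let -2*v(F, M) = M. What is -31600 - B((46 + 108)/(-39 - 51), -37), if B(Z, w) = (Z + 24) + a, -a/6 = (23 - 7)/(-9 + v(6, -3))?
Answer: -1423579/45 ≈ -31635.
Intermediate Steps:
v(F, M) = -M/2
a = 64/5 (a = -6*(23 - 7)/(-9 - ½*(-3)) = -96/(-9 + 3/2) = -96/(-15/2) = -96*(-2)/15 = -6*(-32/15) = 64/5 ≈ 12.800)
B(Z, w) = 184/5 + Z (B(Z, w) = (Z + 24) + 64/5 = (24 + Z) + 64/5 = 184/5 + Z)
-31600 - B((46 + 108)/(-39 - 51), -37) = -31600 - (184/5 + (46 + 108)/(-39 - 51)) = -31600 - (184/5 + 154/(-90)) = -31600 - (184/5 + 154*(-1/90)) = -31600 - (184/5 - 77/45) = -31600 - 1*1579/45 = -31600 - 1579/45 = -1423579/45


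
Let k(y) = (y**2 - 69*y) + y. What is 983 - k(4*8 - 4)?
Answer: 2103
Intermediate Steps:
k(y) = y**2 - 68*y
983 - k(4*8 - 4) = 983 - (4*8 - 4)*(-68 + (4*8 - 4)) = 983 - (32 - 4)*(-68 + (32 - 4)) = 983 - 28*(-68 + 28) = 983 - 28*(-40) = 983 - 1*(-1120) = 983 + 1120 = 2103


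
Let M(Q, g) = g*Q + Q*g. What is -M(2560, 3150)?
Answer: -16128000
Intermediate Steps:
M(Q, g) = 2*Q*g (M(Q, g) = Q*g + Q*g = 2*Q*g)
-M(2560, 3150) = -2*2560*3150 = -1*16128000 = -16128000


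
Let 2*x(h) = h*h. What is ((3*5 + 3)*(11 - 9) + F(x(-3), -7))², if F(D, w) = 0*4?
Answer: 1296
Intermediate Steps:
x(h) = h²/2 (x(h) = (h*h)/2 = h²/2)
F(D, w) = 0
((3*5 + 3)*(11 - 9) + F(x(-3), -7))² = ((3*5 + 3)*(11 - 9) + 0)² = ((15 + 3)*2 + 0)² = (18*2 + 0)² = (36 + 0)² = 36² = 1296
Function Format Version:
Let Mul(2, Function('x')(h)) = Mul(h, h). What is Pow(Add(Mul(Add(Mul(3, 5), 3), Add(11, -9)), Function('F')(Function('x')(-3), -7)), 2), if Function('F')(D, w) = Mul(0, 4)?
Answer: 1296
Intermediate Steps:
Function('x')(h) = Mul(Rational(1, 2), Pow(h, 2)) (Function('x')(h) = Mul(Rational(1, 2), Mul(h, h)) = Mul(Rational(1, 2), Pow(h, 2)))
Function('F')(D, w) = 0
Pow(Add(Mul(Add(Mul(3, 5), 3), Add(11, -9)), Function('F')(Function('x')(-3), -7)), 2) = Pow(Add(Mul(Add(Mul(3, 5), 3), Add(11, -9)), 0), 2) = Pow(Add(Mul(Add(15, 3), 2), 0), 2) = Pow(Add(Mul(18, 2), 0), 2) = Pow(Add(36, 0), 2) = Pow(36, 2) = 1296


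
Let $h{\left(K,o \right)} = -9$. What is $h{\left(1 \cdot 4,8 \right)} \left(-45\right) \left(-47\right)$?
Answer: $-19035$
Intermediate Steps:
$h{\left(1 \cdot 4,8 \right)} \left(-45\right) \left(-47\right) = \left(-9\right) \left(-45\right) \left(-47\right) = 405 \left(-47\right) = -19035$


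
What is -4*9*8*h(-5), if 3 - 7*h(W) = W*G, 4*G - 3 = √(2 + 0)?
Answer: -1944/7 - 360*√2/7 ≈ -350.45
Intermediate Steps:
G = ¾ + √2/4 (G = ¾ + √(2 + 0)/4 = ¾ + √2/4 ≈ 1.1036)
h(W) = 3/7 - W*(¾ + √2/4)/7
-4*9*8*h(-5) = -4*9*8*(3/7 - 1/28*(-5)*(3 + √2)) = -288*(3/7 + (15/28 + 5*√2/28)) = -288*(27/28 + 5*√2/28) = -4*(486/7 + 90*√2/7) = -1944/7 - 360*√2/7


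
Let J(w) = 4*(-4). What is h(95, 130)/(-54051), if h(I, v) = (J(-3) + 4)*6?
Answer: 24/18017 ≈ 0.0013321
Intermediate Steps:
J(w) = -16
h(I, v) = -72 (h(I, v) = (-16 + 4)*6 = -12*6 = -72)
h(95, 130)/(-54051) = -72/(-54051) = -72*(-1/54051) = 24/18017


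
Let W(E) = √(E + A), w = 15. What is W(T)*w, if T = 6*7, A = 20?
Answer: 15*√62 ≈ 118.11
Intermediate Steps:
T = 42
W(E) = √(20 + E) (W(E) = √(E + 20) = √(20 + E))
W(T)*w = √(20 + 42)*15 = √62*15 = 15*√62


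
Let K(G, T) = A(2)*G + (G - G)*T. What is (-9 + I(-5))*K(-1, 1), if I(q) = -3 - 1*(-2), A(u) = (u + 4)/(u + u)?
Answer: 15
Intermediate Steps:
A(u) = (4 + u)/(2*u) (A(u) = (4 + u)/((2*u)) = (4 + u)*(1/(2*u)) = (4 + u)/(2*u))
K(G, T) = 3*G/2 (K(G, T) = ((½)*(4 + 2)/2)*G + (G - G)*T = ((½)*(½)*6)*G + 0*T = 3*G/2 + 0 = 3*G/2)
I(q) = -1 (I(q) = -3 + 2 = -1)
(-9 + I(-5))*K(-1, 1) = (-9 - 1)*((3/2)*(-1)) = -10*(-3/2) = 15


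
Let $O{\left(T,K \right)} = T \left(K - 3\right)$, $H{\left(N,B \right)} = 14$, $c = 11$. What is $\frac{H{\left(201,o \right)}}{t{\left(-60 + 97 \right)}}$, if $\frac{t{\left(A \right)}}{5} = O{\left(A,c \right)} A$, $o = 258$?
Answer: $\frac{7}{27380} \approx 0.00025566$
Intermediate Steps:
$O{\left(T,K \right)} = T \left(-3 + K\right)$
$t{\left(A \right)} = 40 A^{2}$ ($t{\left(A \right)} = 5 A \left(-3 + 11\right) A = 5 A 8 A = 5 \cdot 8 A A = 5 \cdot 8 A^{2} = 40 A^{2}$)
$\frac{H{\left(201,o \right)}}{t{\left(-60 + 97 \right)}} = \frac{14}{40 \left(-60 + 97\right)^{2}} = \frac{14}{40 \cdot 37^{2}} = \frac{14}{40 \cdot 1369} = \frac{14}{54760} = 14 \cdot \frac{1}{54760} = \frac{7}{27380}$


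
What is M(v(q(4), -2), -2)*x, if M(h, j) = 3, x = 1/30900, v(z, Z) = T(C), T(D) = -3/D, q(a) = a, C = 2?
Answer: 1/10300 ≈ 9.7087e-5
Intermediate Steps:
v(z, Z) = -3/2
x = 1/30900 ≈ 3.2362e-5
M(v(q(4), -2), -2)*x = 3*(1/30900) = 1/10300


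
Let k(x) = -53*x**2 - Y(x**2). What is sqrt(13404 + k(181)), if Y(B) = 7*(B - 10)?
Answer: I*sqrt(1952186) ≈ 1397.2*I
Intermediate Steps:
Y(B) = -70 + 7*B (Y(B) = 7*(-10 + B) = -70 + 7*B)
k(x) = 70 - 60*x**2 (k(x) = -53*x**2 - (-70 + 7*x**2) = -53*x**2 + (70 - 7*x**2) = 70 - 60*x**2)
sqrt(13404 + k(181)) = sqrt(13404 + (70 - 60*181**2)) = sqrt(13404 + (70 - 60*32761)) = sqrt(13404 + (70 - 1965660)) = sqrt(13404 - 1965590) = sqrt(-1952186) = I*sqrt(1952186)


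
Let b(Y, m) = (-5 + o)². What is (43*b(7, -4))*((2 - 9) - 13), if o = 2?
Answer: -7740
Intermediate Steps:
b(Y, m) = 9 (b(Y, m) = (-5 + 2)² = (-3)² = 9)
(43*b(7, -4))*((2 - 9) - 13) = (43*9)*((2 - 9) - 13) = 387*(-7 - 13) = 387*(-20) = -7740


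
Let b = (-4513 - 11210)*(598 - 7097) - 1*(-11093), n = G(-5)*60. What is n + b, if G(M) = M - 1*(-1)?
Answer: 102194630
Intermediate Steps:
G(M) = 1 + M (G(M) = M + 1 = 1 + M)
n = -240 (n = (1 - 5)*60 = -4*60 = -240)
b = 102194870 (b = -15723*(-6499) + 11093 = 102183777 + 11093 = 102194870)
n + b = -240 + 102194870 = 102194630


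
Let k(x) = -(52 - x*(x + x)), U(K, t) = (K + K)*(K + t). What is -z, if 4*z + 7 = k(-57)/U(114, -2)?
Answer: 86153/51072 ≈ 1.6869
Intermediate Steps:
U(K, t) = 2*K*(K + t) (U(K, t) = (2*K)*(K + t) = 2*K*(K + t))
k(x) = -52 + 2*x² (k(x) = -(52 - x*2*x) = -(52 - 2*x²) = -52 + 2*x²)
z = -86153/51072 (z = -7/4 + ((-52 + 2*(-57)²)/((2*114*(114 - 2))))/4 = -7/4 + ((-52 + 2*3249)/((2*114*112)))/4 = -7/4 + ((-52 + 6498)/25536)/4 = -7/4 + (6446*(1/25536))/4 = -7/4 + (¼)*(3223/12768) = -7/4 + 3223/51072 = -86153/51072 ≈ -1.6869)
-z = -1*(-86153/51072) = 86153/51072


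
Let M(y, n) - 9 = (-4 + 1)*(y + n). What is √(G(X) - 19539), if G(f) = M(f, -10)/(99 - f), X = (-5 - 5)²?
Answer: 9*I*√238 ≈ 138.85*I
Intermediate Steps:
X = 100 (X = (-10)² = 100)
M(y, n) = 9 - 3*n - 3*y (M(y, n) = 9 + (-4 + 1)*(y + n) = 9 - 3*(n + y) = 9 + (-3*n - 3*y) = 9 - 3*n - 3*y)
G(f) = (39 - 3*f)/(99 - f) (G(f) = (9 - 3*(-10) - 3*f)/(99 - f) = (9 + 30 - 3*f)/(99 - f) = (39 - 3*f)/(99 - f))
√(G(X) - 19539) = √(3*(-13 + 100)/(-99 + 100) - 19539) = √(3*87/1 - 19539) = √(3*1*87 - 19539) = √(261 - 19539) = √(-19278) = 9*I*√238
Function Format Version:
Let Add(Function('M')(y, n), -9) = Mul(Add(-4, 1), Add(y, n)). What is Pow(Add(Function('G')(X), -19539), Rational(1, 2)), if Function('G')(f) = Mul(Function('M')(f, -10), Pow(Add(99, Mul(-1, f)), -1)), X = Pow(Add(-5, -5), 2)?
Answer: Mul(9, I, Pow(238, Rational(1, 2))) ≈ Mul(138.85, I)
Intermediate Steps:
X = 100 (X = Pow(-10, 2) = 100)
Function('M')(y, n) = Add(9, Mul(-3, n), Mul(-3, y)) (Function('M')(y, n) = Add(9, Mul(Add(-4, 1), Add(y, n))) = Add(9, Mul(-3, Add(n, y))) = Add(9, Add(Mul(-3, n), Mul(-3, y))) = Add(9, Mul(-3, n), Mul(-3, y)))
Function('G')(f) = Mul(Pow(Add(99, Mul(-1, f)), -1), Add(39, Mul(-3, f))) (Function('G')(f) = Mul(Add(9, Mul(-3, -10), Mul(-3, f)), Pow(Add(99, Mul(-1, f)), -1)) = Mul(Add(9, 30, Mul(-3, f)), Pow(Add(99, Mul(-1, f)), -1)) = Mul(Add(39, Mul(-3, f)), Pow(Add(99, Mul(-1, f)), -1)) = Mul(Pow(Add(99, Mul(-1, f)), -1), Add(39, Mul(-3, f))))
Pow(Add(Function('G')(X), -19539), Rational(1, 2)) = Pow(Add(Mul(3, Pow(Add(-99, 100), -1), Add(-13, 100)), -19539), Rational(1, 2)) = Pow(Add(Mul(3, Pow(1, -1), 87), -19539), Rational(1, 2)) = Pow(Add(Mul(3, 1, 87), -19539), Rational(1, 2)) = Pow(Add(261, -19539), Rational(1, 2)) = Pow(-19278, Rational(1, 2)) = Mul(9, I, Pow(238, Rational(1, 2)))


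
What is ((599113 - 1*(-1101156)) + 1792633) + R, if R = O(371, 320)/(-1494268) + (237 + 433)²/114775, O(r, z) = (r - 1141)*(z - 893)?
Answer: 11980988287347537/3430092194 ≈ 3.4929e+6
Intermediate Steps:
O(r, z) = (-1141 + r)*(-893 + z)
R = 12402740549/3430092194 (R = (1018913 - 1141*320 - 893*371 + 371*320)/(-1494268) + (237 + 433)²/114775 = (1018913 - 365120 - 331303 + 118720)*(-1/1494268) + 670²*(1/114775) = 441210*(-1/1494268) + 448900*(1/114775) = -220605/747134 + 17956/4591 = 12402740549/3430092194 ≈ 3.6159)
((599113 - 1*(-1101156)) + 1792633) + R = ((599113 - 1*(-1101156)) + 1792633) + 12402740549/3430092194 = ((599113 + 1101156) + 1792633) + 12402740549/3430092194 = (1700269 + 1792633) + 12402740549/3430092194 = 3492902 + 12402740549/3430092194 = 11980988287347537/3430092194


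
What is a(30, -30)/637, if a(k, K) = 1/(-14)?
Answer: -1/8918 ≈ -0.00011213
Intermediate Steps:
a(k, K) = -1/14
a(30, -30)/637 = -1/14/637 = -1/14*1/637 = -1/8918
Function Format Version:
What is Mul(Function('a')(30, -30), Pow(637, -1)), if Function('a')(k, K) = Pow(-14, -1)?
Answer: Rational(-1, 8918) ≈ -0.00011213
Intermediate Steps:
Function('a')(k, K) = Rational(-1, 14)
Mul(Function('a')(30, -30), Pow(637, -1)) = Mul(Rational(-1, 14), Pow(637, -1)) = Mul(Rational(-1, 14), Rational(1, 637)) = Rational(-1, 8918)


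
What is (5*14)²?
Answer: 4900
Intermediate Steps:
(5*14)² = 70² = 4900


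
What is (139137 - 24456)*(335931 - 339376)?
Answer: -395076045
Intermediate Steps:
(139137 - 24456)*(335931 - 339376) = 114681*(-3445) = -395076045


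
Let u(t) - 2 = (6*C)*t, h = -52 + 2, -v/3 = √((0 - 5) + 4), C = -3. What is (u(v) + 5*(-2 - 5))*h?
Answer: 1650 - 2700*I ≈ 1650.0 - 2700.0*I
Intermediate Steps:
v = -3*I (v = -3*√((0 - 5) + 4) = -3*√(-5 + 4) = -3*I ≈ -3.0*I)
h = -50
u(t) = 2 - 18*t (u(t) = 2 + (6*(-3))*t = 2 - 18*t)
(u(v) + 5*(-2 - 5))*h = ((2 - (-54)*I) + 5*(-2 - 5))*(-50) = ((2 + 54*I) + 5*(-7))*(-50) = ((2 + 54*I) - 35)*(-50) = (-33 + 54*I)*(-50) = 1650 - 2700*I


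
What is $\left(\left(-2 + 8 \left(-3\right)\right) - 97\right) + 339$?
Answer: $216$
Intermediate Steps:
$\left(\left(-2 + 8 \left(-3\right)\right) - 97\right) + 339 = \left(\left(-2 - 24\right) - 97\right) + 339 = \left(-26 - 97\right) + 339 = -123 + 339 = 216$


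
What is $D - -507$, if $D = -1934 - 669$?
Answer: $-2096$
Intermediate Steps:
$D = -2603$
$D - -507 = -2603 - -507 = -2603 + \left(-1785 + 2292\right) = -2603 + 507 = -2096$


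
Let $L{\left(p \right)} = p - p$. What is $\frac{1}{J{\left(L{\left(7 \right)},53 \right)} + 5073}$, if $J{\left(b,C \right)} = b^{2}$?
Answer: $\frac{1}{5073} \approx 0.00019712$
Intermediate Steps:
$L{\left(p \right)} = 0$
$\frac{1}{J{\left(L{\left(7 \right)},53 \right)} + 5073} = \frac{1}{0^{2} + 5073} = \frac{1}{0 + 5073} = \frac{1}{5073}$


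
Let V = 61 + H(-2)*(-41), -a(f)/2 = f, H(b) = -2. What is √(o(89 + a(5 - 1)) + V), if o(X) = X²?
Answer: 4*√419 ≈ 81.878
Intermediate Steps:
a(f) = -2*f
V = 143 (V = 61 - 2*(-41) = 61 + 82 = 143)
√(o(89 + a(5 - 1)) + V) = √((89 - 2*(5 - 1))² + 143) = √((89 - 2*4)² + 143) = √((89 - 8)² + 143) = √(81² + 143) = √(6561 + 143) = √6704 = 4*√419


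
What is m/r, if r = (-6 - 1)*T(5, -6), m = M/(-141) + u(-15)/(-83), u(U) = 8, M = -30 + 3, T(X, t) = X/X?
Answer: -53/3901 ≈ -0.013586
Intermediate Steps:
T(X, t) = 1
M = -27
m = 371/3901 (m = -27/(-141) + 8/(-83) = -27*(-1/141) + 8*(-1/83) = 9/47 - 8/83 = 371/3901 ≈ 0.095104)
r = -7 (r = (-6 - 1)*1 = -7*1 = -7)
m/r = (371/3901)/(-7) = (371/3901)*(-⅐) = -53/3901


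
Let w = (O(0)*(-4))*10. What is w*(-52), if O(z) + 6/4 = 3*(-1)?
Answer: -9360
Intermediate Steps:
O(z) = -9/2 (O(z) = -3/2 + 3*(-1) = -3/2 - 3 = -9/2)
w = 180 (w = -9/2*(-4)*10 = 18*10 = 180)
w*(-52) = 180*(-52) = -9360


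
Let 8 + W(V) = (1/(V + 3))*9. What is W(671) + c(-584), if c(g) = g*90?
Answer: -35430823/674 ≈ -52568.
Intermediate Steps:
c(g) = 90*g
W(V) = -8 + 9/(3 + V) (W(V) = -8 + (1/(V + 3))*9 = -8 + (1/(3 + V))*9 = -8 + 9/(3 + V))
W(671) + c(-584) = (-15 - 8*671)/(3 + 671) + 90*(-584) = (-15 - 5368)/674 - 52560 = (1/674)*(-5383) - 52560 = -5383/674 - 52560 = -35430823/674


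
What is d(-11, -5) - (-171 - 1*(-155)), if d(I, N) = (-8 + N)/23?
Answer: 355/23 ≈ 15.435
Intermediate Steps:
d(I, N) = -8/23 + N/23 (d(I, N) = (-8 + N)*(1/23) = -8/23 + N/23)
d(-11, -5) - (-171 - 1*(-155)) = (-8/23 + (1/23)*(-5)) - (-171 - 1*(-155)) = (-8/23 - 5/23) - (-171 + 155) = -13/23 - 1*(-16) = -13/23 + 16 = 355/23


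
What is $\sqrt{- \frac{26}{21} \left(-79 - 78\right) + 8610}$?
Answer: $\frac{2 \sqrt{970683}}{21} \approx 93.832$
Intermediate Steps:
$\sqrt{- \frac{26}{21} \left(-79 - 78\right) + 8610} = \sqrt{\left(-26\right) \frac{1}{21} \left(-157\right) + 8610} = \sqrt{\left(- \frac{26}{21}\right) \left(-157\right) + 8610} = \sqrt{\frac{4082}{21} + 8610} = \sqrt{\frac{184892}{21}} = \frac{2 \sqrt{970683}}{21}$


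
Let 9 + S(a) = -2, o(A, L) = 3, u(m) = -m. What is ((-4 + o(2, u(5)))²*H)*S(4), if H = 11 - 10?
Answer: -11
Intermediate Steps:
S(a) = -11 (S(a) = -9 - 2 = -11)
H = 1
((-4 + o(2, u(5)))²*H)*S(4) = ((-4 + 3)²*1)*(-11) = ((-1)²*1)*(-11) = (1*1)*(-11) = 1*(-11) = -11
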